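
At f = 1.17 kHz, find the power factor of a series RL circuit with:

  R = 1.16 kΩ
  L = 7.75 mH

Step 1 — Angular frequency: ω = 2π·f = 2π·1170 = 7351 rad/s.
Step 2 — Component impedances:
  R: Z = R = 1160 Ω
  L: Z = jωL = j·7351·0.00775 = 0 + j56.97 Ω
Step 3 — Series combination: Z_total = R + L = 1160 + j56.97 Ω = 1161∠2.8° Ω.
Step 4 — Power factor: PF = cos(φ) = Re(Z)/|Z| = 1160/1161.4 = 0.9988.
Step 5 — Type: Im(Z) = 56.97 ⇒ lagging (phase φ = 2.8°).

PF = 0.9988 (lagging, φ = 2.8°)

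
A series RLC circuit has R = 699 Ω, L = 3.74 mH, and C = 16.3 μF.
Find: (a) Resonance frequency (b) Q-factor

Step 1 — Resonance condition Im(Z)=0 gives ω₀ = 1/√(LC).
Step 2 — ω₀ = 1/√(0.00374·1.63e-05) = 4050 rad/s.
Step 3 — f₀ = ω₀/(2π) = 644.6 Hz.
Step 4 — Series Q: Q = ω₀L/R = 4050·0.00374/699 = 0.02167.

(a) f₀ = 644.6 Hz  (b) Q = 0.02167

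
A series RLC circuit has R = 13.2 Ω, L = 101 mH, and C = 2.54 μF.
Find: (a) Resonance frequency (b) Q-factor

Step 1 — Resonance condition Im(Z)=0 gives ω₀ = 1/√(LC).
Step 2 — ω₀ = 1/√(0.101·2.54e-06) = 1974 rad/s.
Step 3 — f₀ = ω₀/(2π) = 314.2 Hz.
Step 4 — Series Q: Q = ω₀L/R = 1974·0.101/13.2 = 15.11.

(a) f₀ = 314.2 Hz  (b) Q = 15.11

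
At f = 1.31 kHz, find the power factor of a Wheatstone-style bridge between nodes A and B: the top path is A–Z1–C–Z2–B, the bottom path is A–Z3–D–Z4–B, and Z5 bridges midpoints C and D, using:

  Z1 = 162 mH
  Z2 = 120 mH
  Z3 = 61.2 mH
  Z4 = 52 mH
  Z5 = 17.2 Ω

Step 1 — Angular frequency: ω = 2π·f = 2π·1310 = 8231 rad/s.
Step 2 — Component impedances:
  Z1: Z = jωL = j·8231·0.162 = 0 + j1333 Ω
  Z2: Z = jωL = j·8231·0.12 = 0 + j987.7 Ω
  Z3: Z = jωL = j·8231·0.0612 = 0 + j503.7 Ω
  Z4: Z = jωL = j·8231·0.052 = 0 + j428 Ω
  Z5: Z = R = 17.2 Ω
Step 3 — Bridge requires nodal analysis (the Z5 bridge couples midpoints C and D, so the two paths cannot be reduced to a simple series/parallel combination). Setting node B to ground and injecting 1 A at node A, the 3-node admittance system at A, C, D solves to V_A = Z_AB = 0.01361 + j664.2 Ω = 664.2∠90.0° Ω.
Step 4 — Power factor: PF = cos(φ) = Re(Z)/|Z| = 0.013606/664.23 = 2.048e-05.
Step 5 — Type: Im(Z) = 664.2 ⇒ lagging (phase φ = 90.0°).

PF = 2.048e-05 (lagging, φ = 90.0°)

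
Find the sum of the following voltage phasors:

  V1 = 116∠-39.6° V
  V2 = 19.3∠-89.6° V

Step 1 — Convert each phasor to rectangular form:
  V1 = 116·(cos(-39.6°) + j·sin(-39.6°)) = 89.38 - j73.94 V
  V2 = 19.3·(cos(-89.6°) + j·sin(-89.6°)) = 0.1347 - j19.3 V
Step 2 — Sum components: V_total = 89.51 - j93.24 V.
Step 3 — Convert to polar: |V_total| = 129.3 V, ∠V_total = -46.2°.

V_total = 129.3∠-46.2° V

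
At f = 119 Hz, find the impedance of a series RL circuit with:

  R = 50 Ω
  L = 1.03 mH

Step 1 — Angular frequency: ω = 2π·f = 2π·119 = 747.7 rad/s.
Step 2 — Component impedances:
  R: Z = R = 50 Ω
  L: Z = jωL = j·747.7·0.00103 = 0 + j0.7701 Ω
Step 3 — Series combination: Z_total = R + L = 50 + j0.7701 Ω = 50.01∠0.9° Ω.

Z = 50 + j0.7701 Ω = 50.01∠0.9° Ω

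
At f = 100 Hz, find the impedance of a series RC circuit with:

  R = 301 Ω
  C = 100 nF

Step 1 — Angular frequency: ω = 2π·f = 2π·100 = 628.3 rad/s.
Step 2 — Component impedances:
  R: Z = R = 301 Ω
  C: Z = 1/(jωC) = -j/(ω·C) = 0 - j1.592e+04 Ω
Step 3 — Series combination: Z_total = R + C = 301 - j1.592e+04 Ω = 1.592e+04∠-88.9° Ω.

Z = 301 - j1.592e+04 Ω = 1.592e+04∠-88.9° Ω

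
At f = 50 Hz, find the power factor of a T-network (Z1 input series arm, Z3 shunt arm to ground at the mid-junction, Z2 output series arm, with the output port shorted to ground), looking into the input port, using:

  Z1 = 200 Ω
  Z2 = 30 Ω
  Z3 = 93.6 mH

Step 1 — Angular frequency: ω = 2π·f = 2π·50 = 314.2 rad/s.
Step 2 — Component impedances:
  Z1: Z = R = 200 Ω
  Z2: Z = R = 30 Ω
  Z3: Z = jωL = j·314.2·0.0936 = 0 + j29.41 Ω
Step 3 — With the output port shorted to ground, the output series arm Z2 runs from the junction to ground; the shunt arm Z3 also runs from the junction to ground. They appear in parallel: Z3 || Z2 = 14.7 + j15 Ω.
Step 4 — Series with input arm Z1: Z_in = Z1 + (Z3 || Z2) = 214.7 + j15 Ω = 215.2∠4.0° Ω.
Step 5 — Power factor: PF = cos(φ) = Re(Z)/|Z| = 214.7/215.22 = 0.9976.
Step 6 — Type: Im(Z) = 15 ⇒ lagging (phase φ = 4.0°).

PF = 0.9976 (lagging, φ = 4.0°)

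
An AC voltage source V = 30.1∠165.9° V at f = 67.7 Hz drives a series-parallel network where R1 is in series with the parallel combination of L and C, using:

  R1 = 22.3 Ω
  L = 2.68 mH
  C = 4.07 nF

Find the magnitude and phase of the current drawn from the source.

Step 1 — Angular frequency: ω = 2π·f = 2π·67.7 = 425.4 rad/s.
Step 2 — Component impedances:
  R1: Z = R = 22.3 Ω
  L: Z = jωL = j·425.4·0.00268 = 0 + j1.14 Ω
  C: Z = 1/(jωC) = -j/(ω·C) = 0 - j5.776e+05 Ω
Step 3 — Parallel branch: L || C = 1/(1/L + 1/C) = 0 + j1.14 Ω.
Step 4 — Series with R1: Z_total = R1 + (L || C) = 22.3 + j1.14 Ω = 22.33∠2.9° Ω.
Step 5 — Source phasor: V = 30.1∠165.9° V = -29.19 + j7.333 V.
Step 6 — Ohm's law: I = V / Z_total = (-29.19 + j7.333) / (22.3 + j1.14) = -1.289 + j0.3947 A.
Step 7 — Convert to polar: |I| = 1.348 A, ∠I = 163.0°.

I = 1.348∠163.0° A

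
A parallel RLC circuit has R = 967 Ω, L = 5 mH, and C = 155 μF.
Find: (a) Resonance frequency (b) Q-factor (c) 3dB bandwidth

Step 1 — Resonance: ω₀ = 1/√(LC) = 1/√(0.005·0.000155) = 1136 rad/s.
Step 2 — f₀ = ω₀/(2π) = 180.8 Hz.
Step 3 — Parallel Q: Q = R/(ω₀L) = 967/(1136·0.005) = 170.3.
Step 4 — Bandwidth: Δω = ω₀/Q = 6.672 rad/s; BW = Δω/(2π) = 1.062 Hz.

(a) f₀ = 180.8 Hz  (b) Q = 170.3  (c) BW = 1.062 Hz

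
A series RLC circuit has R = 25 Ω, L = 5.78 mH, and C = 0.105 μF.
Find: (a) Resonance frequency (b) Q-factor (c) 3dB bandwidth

Step 1 — Resonance condition Im(Z)=0 gives ω₀ = 1/√(LC).
Step 2 — ω₀ = 1/√(0.00578·1.05e-07) = 4.059e+04 rad/s.
Step 3 — f₀ = ω₀/(2π) = 6460 Hz.
Step 4 — Series Q: Q = ω₀L/R = 4.059e+04·0.00578/25 = 9.385.
Step 5 — 3dB bandwidth: Δω = ω₀/Q = 4325 rad/s; BW = Δω/(2π) = 688.4 Hz.

(a) f₀ = 6460 Hz  (b) Q = 9.385  (c) BW = 688.4 Hz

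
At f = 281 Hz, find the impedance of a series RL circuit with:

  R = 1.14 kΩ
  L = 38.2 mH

Step 1 — Angular frequency: ω = 2π·f = 2π·281 = 1766 rad/s.
Step 2 — Component impedances:
  R: Z = R = 1140 Ω
  L: Z = jωL = j·1766·0.0382 = 0 + j67.44 Ω
Step 3 — Series combination: Z_total = R + L = 1140 + j67.44 Ω = 1142∠3.4° Ω.

Z = 1140 + j67.44 Ω = 1142∠3.4° Ω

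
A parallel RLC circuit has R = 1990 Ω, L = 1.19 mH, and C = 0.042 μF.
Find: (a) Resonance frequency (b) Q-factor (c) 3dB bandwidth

Step 1 — Resonance: ω₀ = 1/√(LC) = 1/√(0.00119·4.2e-08) = 1.414e+05 rad/s.
Step 2 — f₀ = ω₀/(2π) = 2.251e+04 Hz.
Step 3 — Parallel Q: Q = R/(ω₀L) = 1990/(1.414e+05·0.00119) = 11.82.
Step 4 — Bandwidth: Δω = ω₀/Q = 1.196e+04 rad/s; BW = Δω/(2π) = 1904 Hz.

(a) f₀ = 2.251e+04 Hz  (b) Q = 11.82  (c) BW = 1904 Hz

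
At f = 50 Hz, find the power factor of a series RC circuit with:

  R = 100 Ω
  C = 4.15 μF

Step 1 — Angular frequency: ω = 2π·f = 2π·50 = 314.2 rad/s.
Step 2 — Component impedances:
  R: Z = R = 100 Ω
  C: Z = 1/(jωC) = -j/(ω·C) = 0 - j767 Ω
Step 3 — Series combination: Z_total = R + C = 100 - j767 Ω = 773.5∠-82.6° Ω.
Step 4 — Power factor: PF = cos(φ) = Re(Z)/|Z| = 100/773.5 = 0.1293.
Step 5 — Type: Im(Z) = -767 ⇒ leading (phase φ = -82.6°).

PF = 0.1293 (leading, φ = -82.6°)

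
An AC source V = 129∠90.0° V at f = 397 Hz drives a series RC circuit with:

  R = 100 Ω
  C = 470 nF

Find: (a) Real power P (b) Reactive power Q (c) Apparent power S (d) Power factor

Step 1 — Angular frequency: ω = 2π·f = 2π·397 = 2494 rad/s.
Step 2 — Component impedances:
  R: Z = R = 100 Ω
  C: Z = 1/(jωC) = -j/(ω·C) = 0 - j853 Ω
Step 3 — Series combination: Z_total = R + C = 100 - j853 Ω = 858.8∠-83.3° Ω.
Step 4 — Source phasor: V = 129∠90.0° V = 0 + j129 V.
Step 5 — Current: I = V / Z = -0.1492 + j0.01749 A = 0.1502∠173.3° A.
Step 6 — Complex power: S = V·I* = 2.256 - j19.25 VA.
Step 7 — Real power: P = Re(S) = 2.256 W.
Step 8 — Reactive power: Q = Im(S) = -19.25 VAR.
Step 9 — Apparent power: |S| = 19.38 VA.
Step 10 — Power factor: PF = P/|S| = 0.1164 (leading).

(a) P = 2.256 W  (b) Q = -19.25 VAR  (c) S = 19.38 VA  (d) PF = 0.1164 (leading)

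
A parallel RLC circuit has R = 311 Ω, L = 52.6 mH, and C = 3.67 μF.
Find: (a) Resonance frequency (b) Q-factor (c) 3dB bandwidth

Step 1 — Resonance: ω₀ = 1/√(LC) = 1/√(0.0526·3.67e-06) = 2276 rad/s.
Step 2 — f₀ = ω₀/(2π) = 362.2 Hz.
Step 3 — Parallel Q: Q = R/(ω₀L) = 311/(2276·0.0526) = 2.598.
Step 4 — Bandwidth: Δω = ω₀/Q = 876.1 rad/s; BW = Δω/(2π) = 139.4 Hz.

(a) f₀ = 362.2 Hz  (b) Q = 2.598  (c) BW = 139.4 Hz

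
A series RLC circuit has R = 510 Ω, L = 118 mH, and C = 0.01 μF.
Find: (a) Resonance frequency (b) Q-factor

Step 1 — Resonance condition Im(Z)=0 gives ω₀ = 1/√(LC).
Step 2 — ω₀ = 1/√(0.118·1e-08) = 2.911e+04 rad/s.
Step 3 — f₀ = ω₀/(2π) = 4633 Hz.
Step 4 — Series Q: Q = ω₀L/R = 2.911e+04·0.118/510 = 6.736.

(a) f₀ = 4633 Hz  (b) Q = 6.736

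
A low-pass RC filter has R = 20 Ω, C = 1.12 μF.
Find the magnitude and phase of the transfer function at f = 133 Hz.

Step 1 — Angular frequency: ω = 2π·133 = 835.7 rad/s.
Step 2 — Transfer function: H(jω) = 1/(1 + jωRC).
Step 3 — Denominator: 1 + jωRC = 1 + j·835.7·20·1.12e-06 = 1 + j0.01872.
Step 4 — H = 0.9996 - j0.01871.
Step 5 — Magnitude: |H| = 0.9998 (-0.0 dB); phase: φ = -1.1°.

|H| = 0.9998 (-0.0 dB), φ = -1.1°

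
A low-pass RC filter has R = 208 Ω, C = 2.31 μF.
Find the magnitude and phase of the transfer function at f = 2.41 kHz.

Step 1 — Angular frequency: ω = 2π·2410 = 1.514e+04 rad/s.
Step 2 — Transfer function: H(jω) = 1/(1 + jωRC).
Step 3 — Denominator: 1 + jωRC = 1 + j·1.514e+04·208·2.31e-06 = 1 + j7.276.
Step 4 — H = 0.01854 - j0.1349.
Step 5 — Magnitude: |H| = 0.1362 (-17.3 dB); phase: φ = -82.2°.

|H| = 0.1362 (-17.3 dB), φ = -82.2°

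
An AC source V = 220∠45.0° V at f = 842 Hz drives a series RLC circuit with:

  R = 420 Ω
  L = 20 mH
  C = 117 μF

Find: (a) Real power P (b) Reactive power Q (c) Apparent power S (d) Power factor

Step 1 — Angular frequency: ω = 2π·f = 2π·842 = 5290 rad/s.
Step 2 — Component impedances:
  R: Z = R = 420 Ω
  L: Z = jωL = j·5290·0.02 = 0 + j105.8 Ω
  C: Z = 1/(jωC) = -j/(ω·C) = 0 - j1.616 Ω
Step 3 — Series combination: Z_total = R + L + C = 420 + j104.2 Ω = 432.7∠13.9° Ω.
Step 4 — Source phasor: V = 220∠45.0° V = 155.6 + j155.6 V.
Step 5 — Current: I = V / Z = 0.4355 + j0.2624 A = 0.5084∠31.1° A.
Step 6 — Complex power: S = V·I* = 108.6 + j26.93 VA.
Step 7 — Real power: P = Re(S) = 108.6 W.
Step 8 — Reactive power: Q = Im(S) = 26.93 VAR.
Step 9 — Apparent power: |S| = 111.8 VA.
Step 10 — Power factor: PF = P/|S| = 0.9706 (lagging).

(a) P = 108.6 W  (b) Q = 26.93 VAR  (c) S = 111.8 VA  (d) PF = 0.9706 (lagging)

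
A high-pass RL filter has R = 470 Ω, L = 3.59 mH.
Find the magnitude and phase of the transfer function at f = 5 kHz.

Step 1 — Angular frequency: ω = 2π·5000 = 3.142e+04 rad/s.
Step 2 — Transfer function: H(jω) = jωL/(R + jωL).
Step 3 — Numerator jωL = j·112.8; denominator R + jωL = 470 + j112.8.
Step 4 — H = 0.05445 + j0.2269.
Step 5 — Magnitude: |H| = 0.2333 (-12.6 dB); phase: φ = 76.5°.

|H| = 0.2333 (-12.6 dB), φ = 76.5°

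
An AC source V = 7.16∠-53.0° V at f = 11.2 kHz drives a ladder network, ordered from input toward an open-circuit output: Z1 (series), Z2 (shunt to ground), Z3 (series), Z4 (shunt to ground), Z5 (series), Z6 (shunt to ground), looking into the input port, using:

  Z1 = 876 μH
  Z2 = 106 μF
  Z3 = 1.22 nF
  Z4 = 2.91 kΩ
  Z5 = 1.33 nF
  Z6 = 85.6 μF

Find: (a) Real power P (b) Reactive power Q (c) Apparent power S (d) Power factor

Step 1 — Angular frequency: ω = 2π·f = 2π·1.12e+04 = 7.037e+04 rad/s.
Step 2 — Component impedances:
  Z1: Z = jωL = j·7.037e+04·0.000876 = 0 + j61.65 Ω
  Z2: Z = 1/(jωC) = -j/(ω·C) = 0 - j0.1341 Ω
  Z3: Z = 1/(jωC) = -j/(ω·C) = 0 - j1.165e+04 Ω
  Z4: Z = R = 2910 Ω
  Z5: Z = 1/(jωC) = -j/(ω·C) = 0 - j1.068e+04 Ω
  Z6: Z = 1/(jωC) = -j/(ω·C) = 0 - j0.166 Ω
Step 3 — Ladder network (open output): work backward from the far end, alternating series and parallel combinations. Z_in = 3.029e-07 + j61.51 Ω = 61.51∠90.0° Ω.
Step 4 — Source phasor: V = 7.16∠-53.0° V = 4.309 - j5.718 V.
Step 5 — Current: I = V / Z = -0.09296 - j0.07005 A = 0.1164∠-143.0° A.
Step 6 — Complex power: S = V·I* = 4.104e-09 + j0.8334 VA.
Step 7 — Real power: P = Re(S) = 4.104e-09 W.
Step 8 — Reactive power: Q = Im(S) = 0.8334 VAR.
Step 9 — Apparent power: |S| = 0.8334 VA.
Step 10 — Power factor: PF = P/|S| = 4.924e-09 (lagging).

(a) P = 4.104e-09 W  (b) Q = 0.8334 VAR  (c) S = 0.8334 VA  (d) PF = 4.924e-09 (lagging)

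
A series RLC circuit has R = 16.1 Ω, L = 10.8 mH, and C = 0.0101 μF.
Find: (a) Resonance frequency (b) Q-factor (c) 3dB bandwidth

Step 1 — Resonance: ω₀ = 1/√(LC) = 1/√(0.0108·1.01e-08) = 9.575e+04 rad/s.
Step 2 — f₀ = ω₀/(2π) = 1.524e+04 Hz.
Step 3 — Series Q: Q = ω₀L/R = 9.575e+04·0.0108/16.1 = 64.23.
Step 4 — Bandwidth: Δω = ω₀/Q = 1491 rad/s; BW = Δω/(2π) = 237.3 Hz.

(a) f₀ = 1.524e+04 Hz  (b) Q = 64.23  (c) BW = 237.3 Hz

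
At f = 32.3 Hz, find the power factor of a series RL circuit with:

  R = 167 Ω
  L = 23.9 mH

Step 1 — Angular frequency: ω = 2π·f = 2π·32.3 = 202.9 rad/s.
Step 2 — Component impedances:
  R: Z = R = 167 Ω
  L: Z = jωL = j·202.9·0.0239 = 0 + j4.85 Ω
Step 3 — Series combination: Z_total = R + L = 167 + j4.85 Ω = 167.1∠1.7° Ω.
Step 4 — Power factor: PF = cos(φ) = Re(Z)/|Z| = 167/167.07 = 0.9996.
Step 5 — Type: Im(Z) = 4.85 ⇒ lagging (phase φ = 1.7°).

PF = 0.9996 (lagging, φ = 1.7°)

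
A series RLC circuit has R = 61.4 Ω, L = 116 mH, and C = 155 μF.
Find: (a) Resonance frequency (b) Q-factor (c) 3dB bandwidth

Step 1 — Resonance: ω₀ = 1/√(LC) = 1/√(0.116·0.000155) = 235.8 rad/s.
Step 2 — f₀ = ω₀/(2π) = 37.53 Hz.
Step 3 — Series Q: Q = ω₀L/R = 235.8·0.116/61.4 = 0.4455.
Step 4 — Bandwidth: Δω = ω₀/Q = 529.3 rad/s; BW = Δω/(2π) = 84.24 Hz.

(a) f₀ = 37.53 Hz  (b) Q = 0.4455  (c) BW = 84.24 Hz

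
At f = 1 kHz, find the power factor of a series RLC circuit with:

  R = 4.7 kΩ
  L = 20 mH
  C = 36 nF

Step 1 — Angular frequency: ω = 2π·f = 2π·1000 = 6283 rad/s.
Step 2 — Component impedances:
  R: Z = R = 4700 Ω
  L: Z = jωL = j·6283·0.02 = 0 + j125.7 Ω
  C: Z = 1/(jωC) = -j/(ω·C) = 0 - j4421 Ω
Step 3 — Series combination: Z_total = R + L + C = 4700 - j4295 Ω = 6367∠-42.4° Ω.
Step 4 — Power factor: PF = cos(φ) = Re(Z)/|Z| = 4700/6367 = 0.7382.
Step 5 — Type: Im(Z) = -4295 ⇒ leading (phase φ = -42.4°).

PF = 0.7382 (leading, φ = -42.4°)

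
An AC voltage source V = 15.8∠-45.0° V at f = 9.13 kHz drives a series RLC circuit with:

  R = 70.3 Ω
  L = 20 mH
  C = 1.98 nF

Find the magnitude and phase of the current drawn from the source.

Step 1 — Angular frequency: ω = 2π·f = 2π·9130 = 5.737e+04 rad/s.
Step 2 — Component impedances:
  R: Z = R = 70.3 Ω
  L: Z = jωL = j·5.737e+04·0.02 = 0 + j1147 Ω
  C: Z = 1/(jωC) = -j/(ω·C) = 0 - j8804 Ω
Step 3 — Series combination: Z_total = R + L + C = 70.3 - j7657 Ω = 7657∠-89.5° Ω.
Step 4 — Source phasor: V = 15.8∠-45.0° V = 11.17 - j11.17 V.
Step 5 — Ohm's law: I = V / Z_total = (11.17 - j11.17) / (70.3 - j7657) = 0.001472 + j0.001446 A.
Step 6 — Convert to polar: |I| = 0.002063 A, ∠I = 44.5°.

I = 0.002063∠44.5° A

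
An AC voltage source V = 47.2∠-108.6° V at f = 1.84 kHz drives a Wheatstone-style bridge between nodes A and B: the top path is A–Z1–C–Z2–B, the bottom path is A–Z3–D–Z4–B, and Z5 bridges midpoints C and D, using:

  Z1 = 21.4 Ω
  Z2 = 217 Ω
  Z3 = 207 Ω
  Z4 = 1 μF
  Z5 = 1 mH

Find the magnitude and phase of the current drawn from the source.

Step 1 — Angular frequency: ω = 2π·f = 2π·1840 = 1.156e+04 rad/s.
Step 2 — Component impedances:
  Z1: Z = R = 21.4 Ω
  Z2: Z = R = 217 Ω
  Z3: Z = R = 207 Ω
  Z4: Z = 1/(jωC) = -j/(ω·C) = 0 - j86.5 Ω
  Z5: Z = jωL = j·1.156e+04·0.001 = 0 + j11.56 Ω
Step 3 — Bridge requires nodal analysis (the Z5 bridge couples midpoints C and D, so the two paths cannot be reduced to a simple series/parallel combination). Setting node B to ground and injecting 1 A at node A, the 3-node admittance system at A, C, D solves to V_A = Z_AB = 43.52 - j68.51 Ω = 81.16∠-57.6° Ω.
Step 4 — Source phasor: V = 47.2∠-108.6° V = -15.05 - j44.73 V.
Step 5 — Ohm's law: I = V / Z_total = (-15.05 - j44.73) / (43.52 - j68.51) = 0.3658 - j0.4521 A.
Step 6 — Convert to polar: |I| = 0.5815 A, ∠I = -51.0°.

I = 0.5815∠-51.0° A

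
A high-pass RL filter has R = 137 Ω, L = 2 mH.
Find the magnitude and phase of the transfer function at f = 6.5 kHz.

Step 1 — Angular frequency: ω = 2π·6500 = 4.084e+04 rad/s.
Step 2 — Transfer function: H(jω) = jωL/(R + jωL).
Step 3 — Numerator jωL = j·81.68; denominator R + jωL = 137 + j81.68.
Step 4 — H = 0.2622 + j0.4399.
Step 5 — Magnitude: |H| = 0.5121 (-5.8 dB); phase: φ = 59.2°.

|H| = 0.5121 (-5.8 dB), φ = 59.2°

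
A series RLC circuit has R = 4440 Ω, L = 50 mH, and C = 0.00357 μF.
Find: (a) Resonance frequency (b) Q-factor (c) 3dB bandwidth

Step 1 — Resonance condition Im(Z)=0 gives ω₀ = 1/√(LC).
Step 2 — ω₀ = 1/√(0.05·3.57e-09) = 7.485e+04 rad/s.
Step 3 — f₀ = ω₀/(2π) = 1.191e+04 Hz.
Step 4 — Series Q: Q = ω₀L/R = 7.485e+04·0.05/4440 = 0.8429.
Step 5 — 3dB bandwidth: Δω = ω₀/Q = 8.88e+04 rad/s; BW = Δω/(2π) = 1.413e+04 Hz.

(a) f₀ = 1.191e+04 Hz  (b) Q = 0.8429  (c) BW = 1.413e+04 Hz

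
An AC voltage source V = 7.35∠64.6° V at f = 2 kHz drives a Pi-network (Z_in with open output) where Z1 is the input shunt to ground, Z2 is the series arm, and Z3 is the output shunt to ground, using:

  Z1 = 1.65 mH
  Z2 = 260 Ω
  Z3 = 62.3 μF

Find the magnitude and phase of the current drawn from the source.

Step 1 — Angular frequency: ω = 2π·f = 2π·2000 = 1.257e+04 rad/s.
Step 2 — Component impedances:
  Z1: Z = jωL = j·1.257e+04·0.00165 = 0 + j20.73 Ω
  Z2: Z = R = 260 Ω
  Z3: Z = 1/(jωC) = -j/(ω·C) = 0 - j1.277 Ω
Step 3 — With open output, the series arm Z2 and the output shunt Z3 appear in series to ground: Z2 + Z3 = 260 - j1.277 Ω.
Step 4 — Parallel with input shunt Z1: Z_in = Z1 || (Z2 + Z3) = 1.644 + j20.61 Ω = 20.68∠85.4° Ω.
Step 5 — Source phasor: V = 7.35∠64.6° V = 3.153 + j6.64 V.
Step 6 — Ohm's law: I = V / Z_total = (3.153 + j6.64) / (1.644 + j20.61) = 0.3322 - j0.1265 A.
Step 7 — Convert to polar: |I| = 0.3555 A, ∠I = -20.8°.

I = 0.3555∠-20.8° A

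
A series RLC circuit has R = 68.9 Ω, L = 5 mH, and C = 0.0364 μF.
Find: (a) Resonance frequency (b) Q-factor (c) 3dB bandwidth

Step 1 — Resonance: ω₀ = 1/√(LC) = 1/√(0.005·3.64e-08) = 7.412e+04 rad/s.
Step 2 — f₀ = ω₀/(2π) = 1.18e+04 Hz.
Step 3 — Series Q: Q = ω₀L/R = 7.412e+04·0.005/68.9 = 5.379.
Step 4 — Bandwidth: Δω = ω₀/Q = 1.378e+04 rad/s; BW = Δω/(2π) = 2193 Hz.

(a) f₀ = 1.18e+04 Hz  (b) Q = 5.379  (c) BW = 2193 Hz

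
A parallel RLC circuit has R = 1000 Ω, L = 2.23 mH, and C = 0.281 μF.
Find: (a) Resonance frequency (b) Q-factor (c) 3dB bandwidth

Step 1 — Resonance: ω₀ = 1/√(LC) = 1/√(0.00223·2.81e-07) = 3.995e+04 rad/s.
Step 2 — f₀ = ω₀/(2π) = 6358 Hz.
Step 3 — Parallel Q: Q = R/(ω₀L) = 1000/(3.995e+04·0.00223) = 11.23.
Step 4 — Bandwidth: Δω = ω₀/Q = 3559 rad/s; BW = Δω/(2π) = 566.4 Hz.

(a) f₀ = 6358 Hz  (b) Q = 11.23  (c) BW = 566.4 Hz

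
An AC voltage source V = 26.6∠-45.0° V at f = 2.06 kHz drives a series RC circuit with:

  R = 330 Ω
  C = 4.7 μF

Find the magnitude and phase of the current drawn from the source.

Step 1 — Angular frequency: ω = 2π·f = 2π·2060 = 1.294e+04 rad/s.
Step 2 — Component impedances:
  R: Z = R = 330 Ω
  C: Z = 1/(jωC) = -j/(ω·C) = 0 - j16.44 Ω
Step 3 — Series combination: Z_total = R + C = 330 - j16.44 Ω = 330.4∠-2.9° Ω.
Step 4 — Source phasor: V = 26.6∠-45.0° V = 18.81 - j18.81 V.
Step 5 — Ohm's law: I = V / Z_total = (18.81 - j18.81) / (330 - j16.44) = 0.05969 - j0.05402 A.
Step 6 — Convert to polar: |I| = 0.08051 A, ∠I = -42.1°.

I = 0.08051∠-42.1° A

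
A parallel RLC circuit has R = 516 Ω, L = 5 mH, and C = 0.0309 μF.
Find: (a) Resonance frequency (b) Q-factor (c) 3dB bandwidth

Step 1 — Resonance: ω₀ = 1/√(LC) = 1/√(0.005·3.09e-08) = 8.045e+04 rad/s.
Step 2 — f₀ = ω₀/(2π) = 1.28e+04 Hz.
Step 3 — Parallel Q: Q = R/(ω₀L) = 516/(8.045e+04·0.005) = 1.283.
Step 4 — Bandwidth: Δω = ω₀/Q = 6.272e+04 rad/s; BW = Δω/(2π) = 9982 Hz.

(a) f₀ = 1.28e+04 Hz  (b) Q = 1.283  (c) BW = 9982 Hz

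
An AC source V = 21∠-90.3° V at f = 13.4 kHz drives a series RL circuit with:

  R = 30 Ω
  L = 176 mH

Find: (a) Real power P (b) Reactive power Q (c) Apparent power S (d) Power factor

Step 1 — Angular frequency: ω = 2π·f = 2π·1.34e+04 = 8.419e+04 rad/s.
Step 2 — Component impedances:
  R: Z = R = 30 Ω
  L: Z = jωL = j·8.419e+04·0.176 = 0 + j1.482e+04 Ω
Step 3 — Series combination: Z_total = R + L = 30 + j1.482e+04 Ω = 1.482e+04∠89.9° Ω.
Step 4 — Source phasor: V = 21∠-90.3° V = -0.11 - j21 V.
Step 5 — Current: I = V / Z = -0.001417 + j4.551e-06 A = 0.001417∠179.8° A.
Step 6 — Complex power: S = V·I* = 6.025e-05 + j0.02976 VA.
Step 7 — Real power: P = Re(S) = 6.025e-05 W.
Step 8 — Reactive power: Q = Im(S) = 0.02976 VAR.
Step 9 — Apparent power: |S| = 0.02976 VA.
Step 10 — Power factor: PF = P/|S| = 0.002025 (lagging).

(a) P = 6.025e-05 W  (b) Q = 0.02976 VAR  (c) S = 0.02976 VA  (d) PF = 0.002025 (lagging)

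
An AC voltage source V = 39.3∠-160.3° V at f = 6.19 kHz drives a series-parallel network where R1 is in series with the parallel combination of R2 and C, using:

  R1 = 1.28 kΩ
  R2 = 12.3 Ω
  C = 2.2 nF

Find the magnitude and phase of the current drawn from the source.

Step 1 — Angular frequency: ω = 2π·f = 2π·6190 = 3.889e+04 rad/s.
Step 2 — Component impedances:
  R1: Z = R = 1280 Ω
  R2: Z = R = 12.3 Ω
  C: Z = 1/(jωC) = -j/(ω·C) = 0 - j1.169e+04 Ω
Step 3 — Parallel branch: R2 || C = 1/(1/R2 + 1/C) = 12.3 - j0.01295 Ω.
Step 4 — Series with R1: Z_total = R1 + (R2 || C) = 1292 - j0.01295 Ω = 1292∠-0.0° Ω.
Step 5 — Source phasor: V = 39.3∠-160.3° V = -37 - j13.25 V.
Step 6 — Ohm's law: I = V / Z_total = (-37 - j13.25) / (1292 - j0.01295) = -0.02863 - j0.01025 A.
Step 7 — Convert to polar: |I| = 0.03041 A, ∠I = -160.3°.

I = 0.03041∠-160.3° A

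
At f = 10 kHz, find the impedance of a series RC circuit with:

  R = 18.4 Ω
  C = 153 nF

Step 1 — Angular frequency: ω = 2π·f = 2π·1e+04 = 6.283e+04 rad/s.
Step 2 — Component impedances:
  R: Z = R = 18.4 Ω
  C: Z = 1/(jωC) = -j/(ω·C) = 0 - j104 Ω
Step 3 — Series combination: Z_total = R + C = 18.4 - j104 Ω = 105.6∠-80.0° Ω.

Z = 18.4 - j104 Ω = 105.6∠-80.0° Ω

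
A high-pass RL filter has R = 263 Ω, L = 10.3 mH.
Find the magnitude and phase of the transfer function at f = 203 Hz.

Step 1 — Angular frequency: ω = 2π·203 = 1275 rad/s.
Step 2 — Transfer function: H(jω) = jωL/(R + jωL).
Step 3 — Numerator jωL = j·13.14; denominator R + jωL = 263 + j13.14.
Step 4 — H = 0.002489 + j0.04983.
Step 5 — Magnitude: |H| = 0.04989 (-26.0 dB); phase: φ = 87.1°.

|H| = 0.04989 (-26.0 dB), φ = 87.1°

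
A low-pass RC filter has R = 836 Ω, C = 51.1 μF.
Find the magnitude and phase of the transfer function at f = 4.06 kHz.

Step 1 — Angular frequency: ω = 2π·4060 = 2.551e+04 rad/s.
Step 2 — Transfer function: H(jω) = 1/(1 + jωRC).
Step 3 — Denominator: 1 + jωRC = 1 + j·2.551e+04·836·5.11e-05 = 1 + j1090.
Step 4 — H = 8.42e-07 - j0.0009176.
Step 5 — Magnitude: |H| = 0.0009176 (-60.7 dB); phase: φ = -89.9°.

|H| = 0.0009176 (-60.7 dB), φ = -89.9°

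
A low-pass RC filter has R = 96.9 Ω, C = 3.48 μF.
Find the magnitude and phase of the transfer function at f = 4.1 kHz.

Step 1 — Angular frequency: ω = 2π·4100 = 2.576e+04 rad/s.
Step 2 — Transfer function: H(jω) = 1/(1 + jωRC).
Step 3 — Denominator: 1 + jωRC = 1 + j·2.576e+04·96.9·3.48e-06 = 1 + j8.687.
Step 4 — H = 0.01308 - j0.1136.
Step 5 — Magnitude: |H| = 0.1144 (-18.8 dB); phase: φ = -83.4°.

|H| = 0.1144 (-18.8 dB), φ = -83.4°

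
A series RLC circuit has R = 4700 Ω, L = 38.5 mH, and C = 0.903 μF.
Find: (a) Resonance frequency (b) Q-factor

Step 1 — Resonance condition Im(Z)=0 gives ω₀ = 1/√(LC).
Step 2 — ω₀ = 1/√(0.0385·9.03e-07) = 5363 rad/s.
Step 3 — f₀ = ω₀/(2π) = 853.6 Hz.
Step 4 — Series Q: Q = ω₀L/R = 5363·0.0385/4700 = 0.04393.

(a) f₀ = 853.6 Hz  (b) Q = 0.04393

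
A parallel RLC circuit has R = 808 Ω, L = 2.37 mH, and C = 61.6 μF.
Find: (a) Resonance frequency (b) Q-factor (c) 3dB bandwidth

Step 1 — Resonance: ω₀ = 1/√(LC) = 1/√(0.00237·6.16e-05) = 2617 rad/s.
Step 2 — f₀ = ω₀/(2π) = 416.5 Hz.
Step 3 — Parallel Q: Q = R/(ω₀L) = 808/(2617·0.00237) = 130.3.
Step 4 — Bandwidth: Δω = ω₀/Q = 20.09 rad/s; BW = Δω/(2π) = 3.198 Hz.

(a) f₀ = 416.5 Hz  (b) Q = 130.3  (c) BW = 3.198 Hz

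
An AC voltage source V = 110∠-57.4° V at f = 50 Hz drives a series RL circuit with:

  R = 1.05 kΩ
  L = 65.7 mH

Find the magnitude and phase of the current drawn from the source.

Step 1 — Angular frequency: ω = 2π·f = 2π·50 = 314.2 rad/s.
Step 2 — Component impedances:
  R: Z = R = 1050 Ω
  L: Z = jωL = j·314.2·0.0657 = 0 + j20.64 Ω
Step 3 — Series combination: Z_total = R + L = 1050 + j20.64 Ω = 1050∠1.1° Ω.
Step 4 — Source phasor: V = 110∠-57.4° V = 59.26 - j92.67 V.
Step 5 — Ohm's law: I = V / Z_total = (59.26 - j92.67) / (1050 + j20.64) = 0.05469 - j0.08933 A.
Step 6 — Convert to polar: |I| = 0.1047 A, ∠I = -58.5°.

I = 0.1047∠-58.5° A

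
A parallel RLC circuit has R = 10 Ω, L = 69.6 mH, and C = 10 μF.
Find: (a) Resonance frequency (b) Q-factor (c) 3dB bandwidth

Step 1 — Resonance: ω₀ = 1/√(LC) = 1/√(0.0696·1e-05) = 1199 rad/s.
Step 2 — f₀ = ω₀/(2π) = 190.8 Hz.
Step 3 — Parallel Q: Q = R/(ω₀L) = 10/(1199·0.0696) = 0.1199.
Step 4 — Bandwidth: Δω = ω₀/Q = 1e+04 rad/s; BW = Δω/(2π) = 1592 Hz.

(a) f₀ = 190.8 Hz  (b) Q = 0.1199  (c) BW = 1592 Hz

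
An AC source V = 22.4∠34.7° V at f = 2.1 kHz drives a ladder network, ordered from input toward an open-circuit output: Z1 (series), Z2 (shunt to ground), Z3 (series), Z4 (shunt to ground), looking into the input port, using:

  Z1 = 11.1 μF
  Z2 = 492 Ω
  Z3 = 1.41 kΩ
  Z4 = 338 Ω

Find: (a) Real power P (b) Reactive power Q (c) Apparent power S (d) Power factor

Step 1 — Angular frequency: ω = 2π·f = 2π·2100 = 1.319e+04 rad/s.
Step 2 — Component impedances:
  Z1: Z = 1/(jωC) = -j/(ω·C) = 0 - j6.828 Ω
  Z2: Z = R = 492 Ω
  Z3: Z = R = 1410 Ω
  Z4: Z = R = 338 Ω
Step 3 — Ladder network (open output): work backward from the far end, alternating series and parallel combinations. Z_in = 383.9 - j6.828 Ω = 384∠-1.0° Ω.
Step 4 — Source phasor: V = 22.4∠34.7° V = 18.42 + j12.75 V.
Step 5 — Current: I = V / Z = 0.04736 + j0.03406 A = 0.05833∠35.7° A.
Step 6 — Complex power: S = V·I* = 1.306 - j0.02323 VA.
Step 7 — Real power: P = Re(S) = 1.306 W.
Step 8 — Reactive power: Q = Im(S) = -0.02323 VAR.
Step 9 — Apparent power: |S| = 1.307 VA.
Step 10 — Power factor: PF = P/|S| = 0.9998 (leading).

(a) P = 1.306 W  (b) Q = -0.02323 VAR  (c) S = 1.307 VA  (d) PF = 0.9998 (leading)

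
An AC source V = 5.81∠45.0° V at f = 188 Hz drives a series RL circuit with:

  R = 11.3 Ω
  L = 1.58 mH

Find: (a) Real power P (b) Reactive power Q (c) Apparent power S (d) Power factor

Step 1 — Angular frequency: ω = 2π·f = 2π·188 = 1181 rad/s.
Step 2 — Component impedances:
  R: Z = R = 11.3 Ω
  L: Z = jωL = j·1181·0.00158 = 0 + j1.866 Ω
Step 3 — Series combination: Z_total = R + L = 11.3 + j1.866 Ω = 11.45∠9.4° Ω.
Step 4 — Source phasor: V = 5.81∠45.0° V = 4.108 + j4.108 V.
Step 5 — Current: I = V / Z = 0.4124 + j0.2955 A = 0.5073∠35.6° A.
Step 6 — Complex power: S = V·I* = 2.908 + j0.4803 VA.
Step 7 — Real power: P = Re(S) = 2.908 W.
Step 8 — Reactive power: Q = Im(S) = 0.4803 VAR.
Step 9 — Apparent power: |S| = 2.947 VA.
Step 10 — Power factor: PF = P/|S| = 0.9866 (lagging).

(a) P = 2.908 W  (b) Q = 0.4803 VAR  (c) S = 2.947 VA  (d) PF = 0.9866 (lagging)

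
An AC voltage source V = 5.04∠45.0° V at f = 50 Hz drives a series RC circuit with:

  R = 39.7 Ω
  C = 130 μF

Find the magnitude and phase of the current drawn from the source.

Step 1 — Angular frequency: ω = 2π·f = 2π·50 = 314.2 rad/s.
Step 2 — Component impedances:
  R: Z = R = 39.7 Ω
  C: Z = 1/(jωC) = -j/(ω·C) = 0 - j24.49 Ω
Step 3 — Series combination: Z_total = R + C = 39.7 - j24.49 Ω = 46.64∠-31.7° Ω.
Step 4 — Source phasor: V = 5.04∠45.0° V = 3.564 + j3.564 V.
Step 5 — Ohm's law: I = V / Z_total = (3.564 + j3.564) / (39.7 - j24.49) = 0.02492 + j0.1051 A.
Step 6 — Convert to polar: |I| = 0.1081 A, ∠I = 76.7°.

I = 0.1081∠76.7° A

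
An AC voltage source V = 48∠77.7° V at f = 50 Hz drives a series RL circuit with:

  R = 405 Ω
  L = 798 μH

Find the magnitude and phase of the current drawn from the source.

Step 1 — Angular frequency: ω = 2π·f = 2π·50 = 314.2 rad/s.
Step 2 — Component impedances:
  R: Z = R = 405 Ω
  L: Z = jωL = j·314.2·0.000798 = 0 + j0.2507 Ω
Step 3 — Series combination: Z_total = R + L = 405 + j0.2507 Ω = 405∠0.0° Ω.
Step 4 — Source phasor: V = 48∠77.7° V = 10.23 + j46.9 V.
Step 5 — Ohm's law: I = V / Z_total = (10.23 + j46.9) / (405 + j0.2507) = 0.02532 + j0.1158 A.
Step 6 — Convert to polar: |I| = 0.1185 A, ∠I = 77.7°.

I = 0.1185∠77.7° A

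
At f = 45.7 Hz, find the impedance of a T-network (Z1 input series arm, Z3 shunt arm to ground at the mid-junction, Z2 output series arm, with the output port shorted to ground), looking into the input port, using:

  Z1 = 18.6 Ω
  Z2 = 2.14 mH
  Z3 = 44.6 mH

Step 1 — Angular frequency: ω = 2π·f = 2π·45.7 = 287.1 rad/s.
Step 2 — Component impedances:
  Z1: Z = R = 18.6 Ω
  Z2: Z = jωL = j·287.1·0.00214 = 0 + j0.6145 Ω
  Z3: Z = jωL = j·287.1·0.0446 = 0 + j12.81 Ω
Step 3 — With the output port shorted to ground, the output series arm Z2 runs from the junction to ground; the shunt arm Z3 also runs from the junction to ground. They appear in parallel: Z3 || Z2 = 0 + j0.5863 Ω.
Step 4 — Series with input arm Z1: Z_in = Z1 + (Z3 || Z2) = 18.6 + j0.5863 Ω = 18.61∠1.8° Ω.

Z = 18.6 + j0.5863 Ω = 18.61∠1.8° Ω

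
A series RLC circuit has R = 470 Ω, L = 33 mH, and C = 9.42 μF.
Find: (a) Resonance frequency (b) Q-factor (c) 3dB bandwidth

Step 1 — Resonance: ω₀ = 1/√(LC) = 1/√(0.033·9.42e-06) = 1794 rad/s.
Step 2 — f₀ = ω₀/(2π) = 285.5 Hz.
Step 3 — Series Q: Q = ω₀L/R = 1794·0.033/470 = 0.1259.
Step 4 — Bandwidth: Δω = ω₀/Q = 1.424e+04 rad/s; BW = Δω/(2π) = 2267 Hz.

(a) f₀ = 285.5 Hz  (b) Q = 0.1259  (c) BW = 2267 Hz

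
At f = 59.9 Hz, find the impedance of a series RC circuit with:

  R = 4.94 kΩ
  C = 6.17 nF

Step 1 — Angular frequency: ω = 2π·f = 2π·59.9 = 376.4 rad/s.
Step 2 — Component impedances:
  R: Z = R = 4940 Ω
  C: Z = 1/(jωC) = -j/(ω·C) = 0 - j4.306e+05 Ω
Step 3 — Series combination: Z_total = R + C = 4940 - j4.306e+05 Ω = 4.307e+05∠-89.3° Ω.

Z = 4940 - j4.306e+05 Ω = 4.307e+05∠-89.3° Ω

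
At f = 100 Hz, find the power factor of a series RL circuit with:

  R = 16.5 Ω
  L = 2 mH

Step 1 — Angular frequency: ω = 2π·f = 2π·100 = 628.3 rad/s.
Step 2 — Component impedances:
  R: Z = R = 16.5 Ω
  L: Z = jωL = j·628.3·0.002 = 0 + j1.257 Ω
Step 3 — Series combination: Z_total = R + L = 16.5 + j1.257 Ω = 16.55∠4.4° Ω.
Step 4 — Power factor: PF = cos(φ) = Re(Z)/|Z| = 16.5/16.548 = 0.9971.
Step 5 — Type: Im(Z) = 1.257 ⇒ lagging (phase φ = 4.4°).

PF = 0.9971 (lagging, φ = 4.4°)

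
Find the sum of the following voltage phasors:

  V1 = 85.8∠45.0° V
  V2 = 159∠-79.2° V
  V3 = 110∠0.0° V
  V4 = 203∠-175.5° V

Step 1 — Convert each phasor to rectangular form:
  V1 = 85.8·(cos(45.0°) + j·sin(45.0°)) = 60.67 + j60.67 V
  V2 = 159·(cos(-79.2°) + j·sin(-79.2°)) = 29.79 - j156.2 V
  V3 = 110·(cos(0.0°) + j·sin(0.0°)) = 110 V
  V4 = 203·(cos(-175.5°) + j·sin(-175.5°)) = -202.4 - j15.93 V
Step 2 — Sum components: V_total = -1.911 - j111.4 V.
Step 3 — Convert to polar: |V_total| = 111.5 V, ∠V_total = -91.0°.

V_total = 111.5∠-91.0° V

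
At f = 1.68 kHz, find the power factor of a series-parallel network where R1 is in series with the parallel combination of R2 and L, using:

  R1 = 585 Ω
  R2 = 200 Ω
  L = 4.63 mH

Step 1 — Angular frequency: ω = 2π·f = 2π·1680 = 1.056e+04 rad/s.
Step 2 — Component impedances:
  R1: Z = R = 585 Ω
  R2: Z = R = 200 Ω
  L: Z = jωL = j·1.056e+04·0.00463 = 0 + j48.87 Ω
Step 3 — Parallel branch: R2 || L = 1/(1/R2 + 1/L) = 11.27 + j46.12 Ω.
Step 4 — Series with R1: Z_total = R1 + (R2 || L) = 596.3 + j46.12 Ω = 598.1∠4.4° Ω.
Step 5 — Power factor: PF = cos(φ) = Re(Z)/|Z| = 596.3/598.1 = 0.997.
Step 6 — Type: Im(Z) = 46.12 ⇒ lagging (phase φ = 4.4°).

PF = 0.997 (lagging, φ = 4.4°)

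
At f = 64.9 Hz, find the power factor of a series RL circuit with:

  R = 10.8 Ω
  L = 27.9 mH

Step 1 — Angular frequency: ω = 2π·f = 2π·64.9 = 407.8 rad/s.
Step 2 — Component impedances:
  R: Z = R = 10.8 Ω
  L: Z = jωL = j·407.8·0.0279 = 0 + j11.38 Ω
Step 3 — Series combination: Z_total = R + L = 10.8 + j11.38 Ω = 15.69∠46.5° Ω.
Step 4 — Power factor: PF = cos(φ) = Re(Z)/|Z| = 10.8/15.687 = 0.6885.
Step 5 — Type: Im(Z) = 11.38 ⇒ lagging (phase φ = 46.5°).

PF = 0.6885 (lagging, φ = 46.5°)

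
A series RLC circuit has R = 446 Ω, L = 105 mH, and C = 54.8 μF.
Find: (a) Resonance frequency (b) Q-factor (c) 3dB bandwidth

Step 1 — Resonance: ω₀ = 1/√(LC) = 1/√(0.105·5.48e-05) = 416.9 rad/s.
Step 2 — f₀ = ω₀/(2π) = 66.35 Hz.
Step 3 — Series Q: Q = ω₀L/R = 416.9·0.105/446 = 0.09815.
Step 4 — Bandwidth: Δω = ω₀/Q = 4248 rad/s; BW = Δω/(2π) = 676 Hz.

(a) f₀ = 66.35 Hz  (b) Q = 0.09815  (c) BW = 676 Hz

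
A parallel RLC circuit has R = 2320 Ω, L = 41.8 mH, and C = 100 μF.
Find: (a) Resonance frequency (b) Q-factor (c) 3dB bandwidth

Step 1 — Resonance: ω₀ = 1/√(LC) = 1/√(0.0418·0.0001) = 489.1 rad/s.
Step 2 — f₀ = ω₀/(2π) = 77.85 Hz.
Step 3 — Parallel Q: Q = R/(ω₀L) = 2320/(489.1·0.0418) = 113.5.
Step 4 — Bandwidth: Δω = ω₀/Q = 4.31 rad/s; BW = Δω/(2π) = 0.686 Hz.

(a) f₀ = 77.85 Hz  (b) Q = 113.5  (c) BW = 0.686 Hz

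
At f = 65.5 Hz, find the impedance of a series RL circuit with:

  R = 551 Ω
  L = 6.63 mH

Step 1 — Angular frequency: ω = 2π·f = 2π·65.5 = 411.5 rad/s.
Step 2 — Component impedances:
  R: Z = R = 551 Ω
  L: Z = jωL = j·411.5·0.00663 = 0 + j2.729 Ω
Step 3 — Series combination: Z_total = R + L = 551 + j2.729 Ω = 551∠0.3° Ω.

Z = 551 + j2.729 Ω = 551∠0.3° Ω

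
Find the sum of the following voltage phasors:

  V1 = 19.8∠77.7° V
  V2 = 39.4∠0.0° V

Step 1 — Convert each phasor to rectangular form:
  V1 = 19.8·(cos(77.7°) + j·sin(77.7°)) = 4.218 + j19.35 V
  V2 = 39.4·(cos(0.0°) + j·sin(0.0°)) = 39.4 V
Step 2 — Sum components: V_total = 43.62 + j19.35 V.
Step 3 — Convert to polar: |V_total| = 47.72 V, ∠V_total = 23.9°.

V_total = 47.72∠23.9° V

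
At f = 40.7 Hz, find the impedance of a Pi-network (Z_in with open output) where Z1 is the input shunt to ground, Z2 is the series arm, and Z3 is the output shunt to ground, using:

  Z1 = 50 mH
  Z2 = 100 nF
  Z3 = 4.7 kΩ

Step 1 — Angular frequency: ω = 2π·f = 2π·40.7 = 255.7 rad/s.
Step 2 — Component impedances:
  Z1: Z = jωL = j·255.7·0.05 = 0 + j12.79 Ω
  Z2: Z = 1/(jωC) = -j/(ω·C) = 0 - j3.91e+04 Ω
  Z3: Z = R = 4700 Ω
Step 3 — With open output, the series arm Z2 and the output shunt Z3 appear in series to ground: Z2 + Z3 = 4700 - j3.91e+04 Ω.
Step 4 — Parallel with input shunt Z1: Z_in = Z1 || (Z2 + Z3) = 0.0004957 + j12.79 Ω = 12.79∠90.0° Ω.

Z = 0.0004957 + j12.79 Ω = 12.79∠90.0° Ω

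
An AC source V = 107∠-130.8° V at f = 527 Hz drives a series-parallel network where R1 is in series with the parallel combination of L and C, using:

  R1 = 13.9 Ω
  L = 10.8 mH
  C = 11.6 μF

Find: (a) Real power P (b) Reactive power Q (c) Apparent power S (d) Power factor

Step 1 — Angular frequency: ω = 2π·f = 2π·527 = 3311 rad/s.
Step 2 — Component impedances:
  R1: Z = R = 13.9 Ω
  L: Z = jωL = j·3311·0.0108 = 0 + j35.76 Ω
  C: Z = 1/(jωC) = -j/(ω·C) = 0 - j26.03 Ω
Step 3 — Parallel branch: L || C = 1/(1/L + 1/C) = 0 - j95.72 Ω.
Step 4 — Series with R1: Z_total = R1 + (L || C) = 13.9 - j95.72 Ω = 96.72∠-81.7° Ω.
Step 5 — Source phasor: V = 107∠-130.8° V = -69.92 - j81 V.
Step 6 — Current: I = V / Z = 0.7249 - j0.8357 A = 1.106∠-49.1° A.
Step 7 — Complex power: S = V·I* = 17.01 - j117.1 VA.
Step 8 — Real power: P = Re(S) = 17.01 W.
Step 9 — Reactive power: Q = Im(S) = -117.1 VAR.
Step 10 — Apparent power: |S| = 118.4 VA.
Step 11 — Power factor: PF = P/|S| = 0.1437 (leading).

(a) P = 17.01 W  (b) Q = -117.1 VAR  (c) S = 118.4 VA  (d) PF = 0.1437 (leading)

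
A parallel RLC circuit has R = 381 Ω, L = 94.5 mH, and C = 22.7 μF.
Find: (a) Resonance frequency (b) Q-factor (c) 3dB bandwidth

Step 1 — Resonance: ω₀ = 1/√(LC) = 1/√(0.0945·2.27e-05) = 682.8 rad/s.
Step 2 — f₀ = ω₀/(2π) = 108.7 Hz.
Step 3 — Parallel Q: Q = R/(ω₀L) = 381/(682.8·0.0945) = 5.905.
Step 4 — Bandwidth: Δω = ω₀/Q = 115.6 rad/s; BW = Δω/(2π) = 18.4 Hz.

(a) f₀ = 108.7 Hz  (b) Q = 5.905  (c) BW = 18.4 Hz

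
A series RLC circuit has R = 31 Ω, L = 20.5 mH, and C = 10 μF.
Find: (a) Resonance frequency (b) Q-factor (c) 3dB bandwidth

Step 1 — Resonance condition Im(Z)=0 gives ω₀ = 1/√(LC).
Step 2 — ω₀ = 1/√(0.0205·1e-05) = 2209 rad/s.
Step 3 — f₀ = ω₀/(2π) = 351.5 Hz.
Step 4 — Series Q: Q = ω₀L/R = 2209·0.0205/31 = 1.461.
Step 5 — 3dB bandwidth: Δω = ω₀/Q = 1512 rad/s; BW = Δω/(2π) = 240.7 Hz.

(a) f₀ = 351.5 Hz  (b) Q = 1.461  (c) BW = 240.7 Hz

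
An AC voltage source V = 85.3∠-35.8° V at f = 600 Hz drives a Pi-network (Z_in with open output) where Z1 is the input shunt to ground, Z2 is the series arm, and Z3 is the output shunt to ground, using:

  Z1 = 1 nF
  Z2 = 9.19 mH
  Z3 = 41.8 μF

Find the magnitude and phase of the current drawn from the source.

Step 1 — Angular frequency: ω = 2π·f = 2π·600 = 3770 rad/s.
Step 2 — Component impedances:
  Z1: Z = 1/(jωC) = -j/(ω·C) = 0 - j2.653e+05 Ω
  Z2: Z = jωL = j·3770·0.00919 = 0 + j34.65 Ω
  Z3: Z = 1/(jωC) = -j/(ω·C) = 0 - j6.346 Ω
Step 3 — With open output, the series arm Z2 and the output shunt Z3 appear in series to ground: Z2 + Z3 = 0 + j28.3 Ω.
Step 4 — Parallel with input shunt Z1: Z_in = Z1 || (Z2 + Z3) = 0 + j28.3 Ω = 28.3∠90.0° Ω.
Step 5 — Source phasor: V = 85.3∠-35.8° V = 69.18 - j49.9 V.
Step 6 — Ohm's law: I = V / Z_total = (69.18 - j49.9) / (0 + j28.3) = -1.763 - j2.444 A.
Step 7 — Convert to polar: |I| = 3.014 A, ∠I = -125.8°.

I = 3.014∠-125.8° A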